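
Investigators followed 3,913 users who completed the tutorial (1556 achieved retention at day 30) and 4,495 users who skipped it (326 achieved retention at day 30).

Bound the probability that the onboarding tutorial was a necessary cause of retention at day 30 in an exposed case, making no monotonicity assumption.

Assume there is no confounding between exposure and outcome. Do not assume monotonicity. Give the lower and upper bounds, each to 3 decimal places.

p₁ = P(outcome | exposed) = 1556/3913 = 0.39765
p₀ = P(outcome | unexposed) = 326/4495 = 0.072525
Under exogeneity alone the bounds on PN are max{0,(p₁−p₀)/p₁} ≤ PN ≤ min{1,(1−p₀)/p₁}.
  lower = (p₁ − p₀)/p₁ = 0.32512 / 0.39765 ≈ 0.8176
  upper = min{1, (1 − p₀)/p₁} = 0.92747 / 0.39765 ≈ 2.3324 → capped at 1

0.818 ≤ PN ≤ 1.000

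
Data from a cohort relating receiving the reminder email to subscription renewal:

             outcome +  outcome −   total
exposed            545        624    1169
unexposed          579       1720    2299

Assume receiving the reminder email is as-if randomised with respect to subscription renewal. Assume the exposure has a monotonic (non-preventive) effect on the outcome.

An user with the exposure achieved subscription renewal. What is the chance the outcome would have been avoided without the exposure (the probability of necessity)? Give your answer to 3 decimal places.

PN ≈ 0.460

p₁ = P(outcome | exposed) = 545/1169 = 0.46621
p₀ = P(outcome | unexposed) = 579/2299 = 0.25185
Under exogeneity and monotonicity, PN = (p₁ − p₀) / p₁.
PN = (0.46621 − 0.25185) / 0.46621 = 0.21436 / 0.46621 ≈ 0.4598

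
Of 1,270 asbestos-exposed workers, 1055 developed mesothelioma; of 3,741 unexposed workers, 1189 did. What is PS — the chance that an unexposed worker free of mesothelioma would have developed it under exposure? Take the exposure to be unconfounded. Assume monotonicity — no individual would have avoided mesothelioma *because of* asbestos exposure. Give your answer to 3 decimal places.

PS ≈ 0.752

p₁ = P(outcome | exposed) = 1055/1270 = 0.83071
p₀ = P(outcome | unexposed) = 1189/3741 = 0.31783
Under exogeneity and monotonicity, PS = (p₁ − p₀) / (1 − p₀).
PS = (0.83071 − 0.31783) / (1 − 0.31783) = 0.51288 / 0.68217 ≈ 0.7518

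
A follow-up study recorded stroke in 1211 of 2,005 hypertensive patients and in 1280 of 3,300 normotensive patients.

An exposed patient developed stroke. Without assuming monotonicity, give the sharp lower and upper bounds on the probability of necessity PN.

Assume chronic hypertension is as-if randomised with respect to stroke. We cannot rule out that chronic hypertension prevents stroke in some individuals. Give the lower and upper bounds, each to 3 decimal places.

p₁ = P(outcome | exposed) = 1211/2005 = 0.60399
p₀ = P(outcome | unexposed) = 1280/3300 = 0.38788
Under exogeneity alone the bounds on PN are max{0,(p₁−p₀)/p₁} ≤ PN ≤ min{1,(1−p₀)/p₁}.
  lower = (p₁ − p₀)/p₁ = 0.21611 / 0.60399 ≈ 0.3578
  upper = min{1, (1 − p₀)/p₁} = 0.61212 / 0.60399 ≈ 1.0135 → capped at 1

0.358 ≤ PN ≤ 1.000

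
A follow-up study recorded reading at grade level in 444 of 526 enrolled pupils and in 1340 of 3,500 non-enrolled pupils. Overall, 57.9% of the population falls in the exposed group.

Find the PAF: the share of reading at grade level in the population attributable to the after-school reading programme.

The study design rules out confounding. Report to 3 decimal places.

p₁ = P(outcome | exposed) = 444/526 = 0.84411
p₀ = P(outcome | unexposed) = 1340/3500 = 0.38286
Overall risk P(Y=1) = π·p₁ + (1−π)·p₀ = 0.579×0.84411 + 0.421×0.38286 = 0.64992.
Under exogeneity, PAF = [P(Y=1) − p₀] / P(Y=1).
PAF = (0.64992 − 0.38286) / 0.64992 ≈ 0.4109

PAF ≈ 0.411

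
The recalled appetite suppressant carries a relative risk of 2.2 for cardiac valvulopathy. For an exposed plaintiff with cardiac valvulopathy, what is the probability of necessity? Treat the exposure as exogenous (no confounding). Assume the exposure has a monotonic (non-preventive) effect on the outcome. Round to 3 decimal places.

PN ≈ 0.545

Under exogeneity and monotonicity, PN = (RR − 1) / RR = 1 − 1/RR.
PN = (2.2 − 1) / 2.2 = 1.2 / 2.2 ≈ 0.5455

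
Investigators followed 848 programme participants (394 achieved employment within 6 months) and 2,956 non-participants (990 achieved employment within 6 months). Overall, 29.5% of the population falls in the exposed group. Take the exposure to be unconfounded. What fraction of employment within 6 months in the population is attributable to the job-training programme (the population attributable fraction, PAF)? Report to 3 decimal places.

p₁ = P(outcome | exposed) = 394/848 = 0.46462
p₀ = P(outcome | unexposed) = 990/2956 = 0.33491
Overall risk P(Y=1) = π·p₁ + (1−π)·p₀ = 0.295×0.46462 + 0.705×0.33491 = 0.37318.
Under exogeneity, PAF = [P(Y=1) − p₀] / P(Y=1).
PAF = (0.37318 − 0.33491) / 0.37318 ≈ 0.1025

PAF ≈ 0.103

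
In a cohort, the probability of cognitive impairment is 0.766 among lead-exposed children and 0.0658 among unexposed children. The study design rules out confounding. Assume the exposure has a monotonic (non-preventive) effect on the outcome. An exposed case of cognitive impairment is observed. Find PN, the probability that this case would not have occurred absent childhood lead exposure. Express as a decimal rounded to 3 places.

PN ≈ 0.914

Let p₁ = 0.766, p₀ = 0.0658.
Under exogeneity and monotonicity, PN = (p₁ − p₀) / p₁.
PN = (0.766 − 0.0658) / 0.766 = 0.7002 / 0.766 ≈ 0.9141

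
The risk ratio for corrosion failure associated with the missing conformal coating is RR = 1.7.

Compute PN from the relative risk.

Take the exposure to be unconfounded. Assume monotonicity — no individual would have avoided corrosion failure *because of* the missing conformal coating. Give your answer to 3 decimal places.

Under exogeneity and monotonicity, PN = (RR − 1) / RR = 1 − 1/RR.
PN = (1.7 − 1) / 1.7 = 0.7 / 1.7 ≈ 0.4118

PN ≈ 0.412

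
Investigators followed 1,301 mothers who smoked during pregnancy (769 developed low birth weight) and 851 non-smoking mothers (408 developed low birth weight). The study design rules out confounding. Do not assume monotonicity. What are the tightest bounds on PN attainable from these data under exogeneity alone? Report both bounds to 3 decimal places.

p₁ = P(outcome | exposed) = 769/1301 = 0.59108
p₀ = P(outcome | unexposed) = 408/851 = 0.47944
Under exogeneity alone the bounds on PN are max{0,(p₁−p₀)/p₁} ≤ PN ≤ min{1,(1−p₀)/p₁}.
  lower = (p₁ − p₀)/p₁ = 0.11165 / 0.59108 ≈ 0.1889
  upper = min{1, (1 − p₀)/p₁} = 0.52056 / 0.59108 ≈ 0.8807

0.189 ≤ PN ≤ 0.881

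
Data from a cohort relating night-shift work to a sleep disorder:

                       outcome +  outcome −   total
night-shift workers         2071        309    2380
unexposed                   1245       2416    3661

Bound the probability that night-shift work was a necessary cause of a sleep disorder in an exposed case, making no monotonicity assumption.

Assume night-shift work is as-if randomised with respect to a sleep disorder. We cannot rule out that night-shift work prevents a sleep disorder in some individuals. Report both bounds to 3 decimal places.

0.609 ≤ PN ≤ 0.758

p₁ = P(outcome | exposed) = 2071/2380 = 0.87017
p₀ = P(outcome | unexposed) = 1245/3661 = 0.34007
Under exogeneity alone the bounds on PN are max{0,(p₁−p₀)/p₁} ≤ PN ≤ min{1,(1−p₀)/p₁}.
  lower = (p₁ − p₀)/p₁ = 0.5301 / 0.87017 ≈ 0.6092
  upper = min{1, (1 − p₀)/p₁} = 0.65993 / 0.87017 ≈ 0.7584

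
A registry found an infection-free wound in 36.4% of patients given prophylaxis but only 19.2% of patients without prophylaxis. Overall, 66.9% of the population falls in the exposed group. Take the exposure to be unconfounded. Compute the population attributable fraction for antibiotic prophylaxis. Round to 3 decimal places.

p₁ = 0.364, p₀ = 0.192.
Overall risk P(Y=1) = π·p₁ + (1−π)·p₀ = 0.669×0.364 + 0.331×0.192 = 0.30707.
Under exogeneity, PAF = [P(Y=1) − p₀] / P(Y=1).
PAF = (0.30707 − 0.192) / 0.30707 ≈ 0.3747

PAF ≈ 0.375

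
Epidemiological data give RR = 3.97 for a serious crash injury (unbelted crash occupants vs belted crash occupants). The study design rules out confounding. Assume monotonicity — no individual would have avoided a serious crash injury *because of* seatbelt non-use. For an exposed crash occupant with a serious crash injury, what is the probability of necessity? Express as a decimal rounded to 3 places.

PN ≈ 0.748

Under exogeneity and monotonicity, PN = (RR − 1) / RR = 1 − 1/RR.
PN = (3.97 − 1) / 3.97 = 2.97 / 3.97 ≈ 0.7481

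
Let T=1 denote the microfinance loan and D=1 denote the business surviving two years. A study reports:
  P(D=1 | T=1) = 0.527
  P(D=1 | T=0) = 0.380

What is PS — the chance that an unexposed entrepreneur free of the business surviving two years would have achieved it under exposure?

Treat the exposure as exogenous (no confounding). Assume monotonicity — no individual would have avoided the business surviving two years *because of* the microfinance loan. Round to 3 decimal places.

Let p₁ = 0.527, p₀ = 0.38.
Under exogeneity and monotonicity, PS = (p₁ − p₀) / (1 − p₀).
PS = (0.527 − 0.38) / (1 − 0.38) = 0.147 / 0.62 ≈ 0.2371

PS ≈ 0.237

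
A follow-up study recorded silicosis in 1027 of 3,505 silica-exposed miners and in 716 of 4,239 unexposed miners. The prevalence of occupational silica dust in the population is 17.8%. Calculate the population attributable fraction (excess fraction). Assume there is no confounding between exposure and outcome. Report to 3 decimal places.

p₁ = P(outcome | exposed) = 1027/3505 = 0.29301
p₀ = P(outcome | unexposed) = 716/4239 = 0.16891
Overall risk P(Y=1) = π·p₁ + (1−π)·p₀ = 0.178×0.29301 + 0.822×0.16891 = 0.191.
Under exogeneity, PAF = [P(Y=1) − p₀] / P(Y=1).
PAF = (0.191 − 0.16891) / 0.191 ≈ 0.1157

PAF ≈ 0.116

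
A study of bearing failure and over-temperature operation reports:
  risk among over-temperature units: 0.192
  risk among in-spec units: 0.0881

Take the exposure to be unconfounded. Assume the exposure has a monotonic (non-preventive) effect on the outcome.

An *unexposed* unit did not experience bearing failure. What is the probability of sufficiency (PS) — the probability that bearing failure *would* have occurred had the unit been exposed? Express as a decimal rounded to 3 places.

Let p₁ = 0.192, p₀ = 0.0881.
Under exogeneity and monotonicity, PS = (p₁ − p₀) / (1 − p₀).
PS = (0.192 − 0.0881) / (1 − 0.0881) = 0.1039 / 0.9119 ≈ 0.1139

PS ≈ 0.114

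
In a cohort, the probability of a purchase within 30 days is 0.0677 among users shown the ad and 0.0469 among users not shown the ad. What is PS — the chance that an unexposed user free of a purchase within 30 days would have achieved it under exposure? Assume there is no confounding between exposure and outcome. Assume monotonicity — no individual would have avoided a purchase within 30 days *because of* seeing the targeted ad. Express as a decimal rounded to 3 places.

Let p₁ = 0.0677, p₀ = 0.0469.
Under exogeneity and monotonicity, PS = (p₁ − p₀) / (1 − p₀).
PS = (0.0677 − 0.0469) / (1 − 0.0469) = 0.0208 / 0.9531 ≈ 0.0218

PS ≈ 0.022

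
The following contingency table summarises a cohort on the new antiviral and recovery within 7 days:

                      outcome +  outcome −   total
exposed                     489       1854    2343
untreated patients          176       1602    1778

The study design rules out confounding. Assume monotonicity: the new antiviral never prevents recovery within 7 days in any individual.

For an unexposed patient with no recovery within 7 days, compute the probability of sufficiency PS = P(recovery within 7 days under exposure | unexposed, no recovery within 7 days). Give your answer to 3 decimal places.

PS ≈ 0.122

p₁ = P(outcome | exposed) = 489/2343 = 0.20871
p₀ = P(outcome | unexposed) = 176/1778 = 0.098988
Under exogeneity and monotonicity, PS = (p₁ − p₀)/(1 − p₀).
PS = (0.20871 − 0.098988) / 0.90101 ≈ 0.1218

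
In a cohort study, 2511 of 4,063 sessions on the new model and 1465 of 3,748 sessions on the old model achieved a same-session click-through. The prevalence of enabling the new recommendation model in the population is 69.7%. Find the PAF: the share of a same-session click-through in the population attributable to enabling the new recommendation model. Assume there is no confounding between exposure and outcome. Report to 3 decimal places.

p₁ = P(outcome | exposed) = 2511/4063 = 0.61802
p₀ = P(outcome | unexposed) = 1465/3748 = 0.39088
Overall risk P(Y=1) = π·p₁ + (1−π)·p₀ = 0.697×0.61802 + 0.303×0.39088 = 0.54919.
Under exogeneity, PAF = [P(Y=1) − p₀] / P(Y=1).
PAF = (0.54919 − 0.39088) / 0.54919 ≈ 0.2883

PAF ≈ 0.288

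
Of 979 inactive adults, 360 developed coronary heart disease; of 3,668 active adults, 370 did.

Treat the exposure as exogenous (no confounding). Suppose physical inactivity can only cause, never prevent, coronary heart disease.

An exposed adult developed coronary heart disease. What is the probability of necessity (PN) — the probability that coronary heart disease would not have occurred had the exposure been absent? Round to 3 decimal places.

PN ≈ 0.726

p₁ = P(outcome | exposed) = 360/979 = 0.36772
p₀ = P(outcome | unexposed) = 370/3668 = 0.10087
Under exogeneity and monotonicity, PN = (p₁ − p₀) / p₁.
PN = (0.36772 − 0.10087) / 0.36772 = 0.26685 / 0.36772 ≈ 0.7257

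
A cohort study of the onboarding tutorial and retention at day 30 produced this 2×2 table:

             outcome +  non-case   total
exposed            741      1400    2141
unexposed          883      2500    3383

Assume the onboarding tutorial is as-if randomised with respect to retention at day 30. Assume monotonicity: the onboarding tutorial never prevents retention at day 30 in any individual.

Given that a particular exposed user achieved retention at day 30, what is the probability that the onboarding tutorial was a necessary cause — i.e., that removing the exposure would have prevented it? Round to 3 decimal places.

p₁ = P(outcome | exposed) = 741/2141 = 0.3461
p₀ = P(outcome | unexposed) = 883/3383 = 0.26101
Under exogeneity and monotonicity, PN = (p₁ − p₀)/p₁.
PN = (0.3461 − 0.26101) / 0.3461 ≈ 0.2459

PN ≈ 0.246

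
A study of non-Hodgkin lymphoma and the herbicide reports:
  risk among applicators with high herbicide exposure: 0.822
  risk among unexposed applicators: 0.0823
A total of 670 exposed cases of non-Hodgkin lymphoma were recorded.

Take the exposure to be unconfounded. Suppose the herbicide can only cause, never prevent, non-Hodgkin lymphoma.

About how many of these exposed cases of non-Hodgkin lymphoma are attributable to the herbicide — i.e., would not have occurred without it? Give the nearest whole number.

about 603 cases

Let p₁ = 0.822, p₀ = 0.0823.
PN = (p₁ − p₀)/p₁ = (0.822 − 0.0823) / 0.822 ≈ 0.89988.
Attributable cases ≈ PN × (exposed cases) = 0.89988 × 670 ≈ 602.92.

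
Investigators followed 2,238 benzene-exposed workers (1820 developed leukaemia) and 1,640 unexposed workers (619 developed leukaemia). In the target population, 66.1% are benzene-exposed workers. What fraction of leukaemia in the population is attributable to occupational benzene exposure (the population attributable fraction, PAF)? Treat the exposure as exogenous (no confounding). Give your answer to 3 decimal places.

p₁ = P(outcome | exposed) = 1820/2238 = 0.81323
p₀ = P(outcome | unexposed) = 619/1640 = 0.37744
Overall risk P(Y=1) = π·p₁ + (1−π)·p₀ = 0.661×0.81323 + 0.339×0.37744 = 0.66549.
Under exogeneity, PAF = [P(Y=1) − p₀] / P(Y=1).
PAF = (0.66549 − 0.37744) / 0.66549 ≈ 0.4328

PAF ≈ 0.433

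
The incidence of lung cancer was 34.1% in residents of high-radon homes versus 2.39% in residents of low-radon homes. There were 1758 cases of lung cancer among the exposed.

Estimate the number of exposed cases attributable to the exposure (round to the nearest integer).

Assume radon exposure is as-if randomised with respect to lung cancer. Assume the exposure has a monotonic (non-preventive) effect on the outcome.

p₁ = 0.341, p₀ = 0.0239.
PN = (p₁ − p₀)/p₁ = (0.341 − 0.0239) / 0.341 ≈ 0.92991.
Attributable cases ≈ PN × (exposed cases) = 0.92991 × 1758 ≈ 1634.79.

about 1635 cases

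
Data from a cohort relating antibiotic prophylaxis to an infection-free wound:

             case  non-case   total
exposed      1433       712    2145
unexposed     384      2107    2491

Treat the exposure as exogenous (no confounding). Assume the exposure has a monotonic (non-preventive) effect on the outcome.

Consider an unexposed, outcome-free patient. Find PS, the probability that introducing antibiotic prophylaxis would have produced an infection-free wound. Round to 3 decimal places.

PS ≈ 0.608

p₁ = P(outcome | exposed) = 1433/2145 = 0.66807
p₀ = P(outcome | unexposed) = 384/2491 = 0.15415
Under exogeneity and monotonicity, PS = (p₁ − p₀) / (1 − p₀).
PS = (0.66807 − 0.15415) / (1 − 0.15415) = 0.51391 / 0.84585 ≈ 0.6076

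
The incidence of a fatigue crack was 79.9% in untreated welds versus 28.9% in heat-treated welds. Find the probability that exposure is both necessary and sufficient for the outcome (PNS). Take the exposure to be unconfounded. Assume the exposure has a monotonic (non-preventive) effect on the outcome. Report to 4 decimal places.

PNS ≈ 0.5100

p₁ = 0.799, p₀ = 0.289.
Under exogeneity and monotonicity, PNS = p₁ − p₀.
PNS = 0.799 − 0.289 = 0.51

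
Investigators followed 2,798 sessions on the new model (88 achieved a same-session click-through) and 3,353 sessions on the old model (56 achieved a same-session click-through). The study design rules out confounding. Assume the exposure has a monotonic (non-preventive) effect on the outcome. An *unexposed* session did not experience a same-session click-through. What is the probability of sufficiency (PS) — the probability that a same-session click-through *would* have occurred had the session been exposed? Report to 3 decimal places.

PS ≈ 0.015

p₁ = P(outcome | exposed) = 88/2798 = 0.031451
p₀ = P(outcome | unexposed) = 56/3353 = 0.016701
Under exogeneity and monotonicity, PS = (p₁ − p₀) / (1 − p₀).
PS = (0.031451 − 0.016701) / (1 − 0.016701) = 0.01475 / 0.9833 ≈ 0.0150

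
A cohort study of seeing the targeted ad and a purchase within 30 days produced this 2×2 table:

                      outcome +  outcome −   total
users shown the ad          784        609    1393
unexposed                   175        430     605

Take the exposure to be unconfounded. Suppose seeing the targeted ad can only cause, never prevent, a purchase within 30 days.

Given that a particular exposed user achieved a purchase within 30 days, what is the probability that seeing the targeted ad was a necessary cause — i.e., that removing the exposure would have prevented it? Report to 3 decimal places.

p₁ = P(outcome | exposed) = 784/1393 = 0.56281
p₀ = P(outcome | unexposed) = 175/605 = 0.28926
Under exogeneity and monotonicity, PN = (p₁ − p₀) / p₁.
PN = (0.56281 − 0.28926) / 0.56281 = 0.27356 / 0.56281 ≈ 0.4861

PN ≈ 0.486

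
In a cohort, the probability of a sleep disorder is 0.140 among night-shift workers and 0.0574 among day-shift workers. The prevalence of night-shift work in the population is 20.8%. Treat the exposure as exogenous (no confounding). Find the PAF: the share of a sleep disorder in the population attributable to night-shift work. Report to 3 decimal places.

PAF ≈ 0.230

Let p₁ = 0.14, p₀ = 0.0574.
Overall risk P(Y=1) = π·p₁ + (1−π)·p₀ = 0.208×0.14 + 0.792×0.0574 = 0.074581.
Under exogeneity, PAF = [P(Y=1) − p₀] / P(Y=1).
PAF = (0.074581 − 0.0574) / 0.074581 ≈ 0.2304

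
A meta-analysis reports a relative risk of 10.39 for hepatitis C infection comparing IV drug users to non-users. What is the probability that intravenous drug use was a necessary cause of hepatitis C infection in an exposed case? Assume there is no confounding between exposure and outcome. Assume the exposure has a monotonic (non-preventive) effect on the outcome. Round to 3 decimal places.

PN ≈ 0.904

Under exogeneity and monotonicity, PN = (RR − 1) / RR = 1 − 1/RR.
PN = (10.39 − 1) / 10.39 = 9.39 / 10.39 ≈ 0.9038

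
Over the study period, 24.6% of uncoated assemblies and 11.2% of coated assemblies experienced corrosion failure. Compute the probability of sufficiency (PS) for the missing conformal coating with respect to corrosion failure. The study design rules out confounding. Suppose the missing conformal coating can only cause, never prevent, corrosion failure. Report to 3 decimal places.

PS ≈ 0.151

p₁ = 0.246, p₀ = 0.112.
Under exogeneity and monotonicity, PS = (p₁ − p₀) / (1 − p₀).
PS = (0.246 − 0.112) / (1 − 0.112) = 0.134 / 0.888 ≈ 0.1509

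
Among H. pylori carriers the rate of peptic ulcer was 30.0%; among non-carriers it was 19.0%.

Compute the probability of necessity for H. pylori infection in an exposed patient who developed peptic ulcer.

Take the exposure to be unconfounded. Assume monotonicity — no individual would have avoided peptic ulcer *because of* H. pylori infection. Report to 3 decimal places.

PN ≈ 0.367

p₁ = 0.3, p₀ = 0.19.
Under exogeneity and monotonicity, PN = (p₁ − p₀) / p₁.
PN = (0.3 − 0.19) / 0.3 = 0.11 / 0.3 ≈ 0.3667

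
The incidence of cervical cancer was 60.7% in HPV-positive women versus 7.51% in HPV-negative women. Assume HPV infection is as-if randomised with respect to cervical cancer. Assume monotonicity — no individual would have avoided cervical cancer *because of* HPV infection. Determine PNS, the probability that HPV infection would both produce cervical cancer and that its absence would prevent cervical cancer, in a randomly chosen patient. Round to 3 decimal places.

PNS ≈ 0.532

p₁ = 0.607, p₀ = 0.0751.
Under exogeneity and monotonicity, PNS = p₁ − p₀.
PNS = 0.607 − 0.0751 = 0.5319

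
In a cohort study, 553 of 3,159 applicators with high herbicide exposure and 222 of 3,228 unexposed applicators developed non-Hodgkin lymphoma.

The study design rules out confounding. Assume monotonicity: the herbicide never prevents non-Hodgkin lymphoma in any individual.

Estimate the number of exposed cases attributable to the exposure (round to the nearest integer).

p₁ = P(outcome | exposed) = 553/3159 = 0.17506
p₀ = P(outcome | unexposed) = 222/3228 = 0.068773
PN = (p₁ − p₀)/p₁ = (0.17506 − 0.068773) / 0.17506 ≈ 0.60713.
Attributable cases ≈ PN × (exposed cases) = 0.60713 × 553 ≈ 335.75.

about 336 cases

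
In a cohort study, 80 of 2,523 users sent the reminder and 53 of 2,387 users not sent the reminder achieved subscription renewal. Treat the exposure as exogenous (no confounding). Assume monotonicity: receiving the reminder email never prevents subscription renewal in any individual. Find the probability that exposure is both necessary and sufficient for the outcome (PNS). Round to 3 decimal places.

PNS ≈ 0.010

p₁ = P(outcome | exposed) = 80/2523 = 0.031708
p₀ = P(outcome | unexposed) = 53/2387 = 0.022204
Under exogeneity and monotonicity, PNS = p₁ − p₀.
PNS = 0.031708 − 0.022204 = 0.0095047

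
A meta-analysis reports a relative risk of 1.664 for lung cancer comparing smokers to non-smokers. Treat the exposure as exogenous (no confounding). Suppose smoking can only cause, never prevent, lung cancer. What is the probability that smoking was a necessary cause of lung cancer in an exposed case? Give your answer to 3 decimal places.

Under exogeneity and monotonicity, PN = (RR − 1) / RR = 1 − 1/RR.
PN = (1.664 − 1) / 1.664 = 0.664 / 1.664 ≈ 0.3990

PN ≈ 0.399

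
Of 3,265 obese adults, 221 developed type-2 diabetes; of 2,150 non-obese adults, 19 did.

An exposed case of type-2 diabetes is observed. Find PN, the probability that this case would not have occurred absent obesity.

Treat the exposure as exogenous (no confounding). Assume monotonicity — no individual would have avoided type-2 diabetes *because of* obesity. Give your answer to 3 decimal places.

PN ≈ 0.869

p₁ = P(outcome | exposed) = 221/3265 = 0.067688
p₀ = P(outcome | unexposed) = 19/2150 = 0.0088372
Under exogeneity and monotonicity, PN = (p₁ − p₀) / p₁.
PN = (0.067688 − 0.0088372) / 0.067688 = 0.05885 / 0.067688 ≈ 0.8694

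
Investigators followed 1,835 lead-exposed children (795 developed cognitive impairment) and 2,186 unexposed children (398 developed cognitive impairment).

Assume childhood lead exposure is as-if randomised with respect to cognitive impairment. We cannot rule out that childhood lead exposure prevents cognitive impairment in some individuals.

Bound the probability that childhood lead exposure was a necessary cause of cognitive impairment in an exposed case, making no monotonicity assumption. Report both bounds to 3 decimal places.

p₁ = P(outcome | exposed) = 795/1835 = 0.43324
p₀ = P(outcome | unexposed) = 398/2186 = 0.18207
Under exogeneity alone the bounds on PN are max{0,(p₁−p₀)/p₁} ≤ PN ≤ min{1,(1−p₀)/p₁}.
  lower = (p₁ − p₀)/p₁ = 0.25117 / 0.43324 ≈ 0.5798
  upper = min{1, (1 − p₀)/p₁} = 0.81793 / 0.43324 ≈ 1.8879 → capped at 1

0.580 ≤ PN ≤ 1.000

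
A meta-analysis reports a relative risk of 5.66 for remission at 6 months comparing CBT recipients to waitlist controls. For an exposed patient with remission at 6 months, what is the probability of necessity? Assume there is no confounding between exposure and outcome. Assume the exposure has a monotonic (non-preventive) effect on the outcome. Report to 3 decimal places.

PN ≈ 0.823

Under exogeneity and monotonicity, PN = (RR − 1) / RR = 1 − 1/RR.
PN = (5.66 − 1) / 5.66 = 4.66 / 5.66 ≈ 0.8233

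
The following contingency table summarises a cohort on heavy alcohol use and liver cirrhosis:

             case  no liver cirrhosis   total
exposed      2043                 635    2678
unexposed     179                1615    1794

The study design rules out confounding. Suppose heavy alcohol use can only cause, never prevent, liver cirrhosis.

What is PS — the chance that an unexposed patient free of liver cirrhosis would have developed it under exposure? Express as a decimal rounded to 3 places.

PS ≈ 0.737

p₁ = P(outcome | exposed) = 2043/2678 = 0.76288
p₀ = P(outcome | unexposed) = 179/1794 = 0.099777
Under exogeneity and monotonicity, PS = (p₁ − p₀)/(1 − p₀).
PS = (0.76288 − 0.099777) / 0.90022 ≈ 0.7366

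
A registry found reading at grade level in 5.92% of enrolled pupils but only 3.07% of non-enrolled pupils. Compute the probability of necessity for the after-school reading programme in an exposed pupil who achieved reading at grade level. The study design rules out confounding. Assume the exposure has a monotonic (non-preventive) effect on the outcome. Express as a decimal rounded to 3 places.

PN ≈ 0.481

p₁ = 0.0592, p₀ = 0.0307.
Under exogeneity and monotonicity, PN = (p₁ − p₀) / p₁.
PN = (0.0592 − 0.0307) / 0.0592 = 0.0285 / 0.0592 ≈ 0.4814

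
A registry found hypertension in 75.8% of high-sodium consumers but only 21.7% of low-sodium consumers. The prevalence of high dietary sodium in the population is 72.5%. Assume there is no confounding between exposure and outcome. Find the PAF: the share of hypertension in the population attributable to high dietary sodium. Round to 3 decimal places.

PAF ≈ 0.644

p₁ = 0.758, p₀ = 0.217.
Overall risk P(Y=1) = π·p₁ + (1−π)·p₀ = 0.725×0.758 + 0.275×0.217 = 0.60923.
Under exogeneity, PAF = [P(Y=1) − p₀] / P(Y=1).
PAF = (0.60923 − 0.217) / 0.60923 ≈ 0.6438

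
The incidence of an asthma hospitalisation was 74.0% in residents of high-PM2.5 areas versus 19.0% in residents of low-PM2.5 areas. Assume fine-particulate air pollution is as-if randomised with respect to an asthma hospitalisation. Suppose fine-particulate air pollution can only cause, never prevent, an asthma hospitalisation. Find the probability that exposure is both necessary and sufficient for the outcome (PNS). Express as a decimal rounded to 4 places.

p₁ = 0.74, p₀ = 0.19.
Under exogeneity and monotonicity, PNS = p₁ − p₀.
PNS = 0.74 − 0.19 = 0.55

PNS ≈ 0.5500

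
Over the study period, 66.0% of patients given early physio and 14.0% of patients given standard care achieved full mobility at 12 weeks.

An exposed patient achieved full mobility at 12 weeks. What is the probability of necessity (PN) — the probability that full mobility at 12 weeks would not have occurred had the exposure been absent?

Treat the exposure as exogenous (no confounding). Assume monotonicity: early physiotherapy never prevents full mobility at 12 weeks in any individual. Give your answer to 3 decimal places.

PN ≈ 0.788

p₁ = 0.66, p₀ = 0.14.
Under exogeneity and monotonicity, PN = (p₁ − p₀) / p₁.
PN = (0.66 − 0.14) / 0.66 = 0.52 / 0.66 ≈ 0.7879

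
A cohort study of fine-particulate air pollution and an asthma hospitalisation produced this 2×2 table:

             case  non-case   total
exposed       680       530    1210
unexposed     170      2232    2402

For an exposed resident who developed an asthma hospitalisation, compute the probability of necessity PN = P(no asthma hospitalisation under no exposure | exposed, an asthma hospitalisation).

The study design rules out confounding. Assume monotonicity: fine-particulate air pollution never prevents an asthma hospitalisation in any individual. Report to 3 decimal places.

PN ≈ 0.874

p₁ = P(outcome | exposed) = 680/1210 = 0.56198
p₀ = P(outcome | unexposed) = 170/2402 = 0.070774
Under exogeneity and monotonicity, PN = (p₁ − p₀)/p₁.
PN = (0.56198 − 0.070774) / 0.56198 ≈ 0.8741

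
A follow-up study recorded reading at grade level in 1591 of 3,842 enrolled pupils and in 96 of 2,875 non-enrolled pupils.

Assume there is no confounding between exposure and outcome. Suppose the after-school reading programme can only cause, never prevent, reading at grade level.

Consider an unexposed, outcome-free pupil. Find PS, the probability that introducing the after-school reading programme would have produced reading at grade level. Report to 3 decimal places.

p₁ = P(outcome | exposed) = 1591/3842 = 0.41411
p₀ = P(outcome | unexposed) = 96/2875 = 0.033391
Under exogeneity and monotonicity, PS = (p₁ − p₀) / (1 − p₀).
PS = (0.41411 − 0.033391) / (1 − 0.033391) = 0.38072 / 0.96661 ≈ 0.3939

PS ≈ 0.394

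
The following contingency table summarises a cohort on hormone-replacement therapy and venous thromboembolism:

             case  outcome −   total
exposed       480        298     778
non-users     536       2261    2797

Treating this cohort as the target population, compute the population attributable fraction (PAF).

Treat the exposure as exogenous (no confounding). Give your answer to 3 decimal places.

p₁ = P(outcome | exposed) = 480/778 = 0.61697
p₀ = P(outcome | unexposed) = 536/2797 = 0.19163
Exposure prevalence π = 778/3575 = 0.21762; overall risk P(Y=1) = 0.2842.
Under exogeneity, PAF = [P(Y=1) − p₀]/P(Y=1).
PAF = (0.2842 − 0.19163) / 0.2842 ≈ 0.3257

PAF ≈ 0.326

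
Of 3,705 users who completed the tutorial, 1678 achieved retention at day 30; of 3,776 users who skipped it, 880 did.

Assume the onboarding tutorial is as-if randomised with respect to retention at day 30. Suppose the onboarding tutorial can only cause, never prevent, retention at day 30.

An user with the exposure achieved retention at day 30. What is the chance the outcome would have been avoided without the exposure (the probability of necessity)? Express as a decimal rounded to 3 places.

PN ≈ 0.485

p₁ = P(outcome | exposed) = 1678/3705 = 0.4529
p₀ = P(outcome | unexposed) = 880/3776 = 0.23305
Under exogeneity and monotonicity, PN = (p₁ − p₀) / p₁.
PN = (0.4529 − 0.23305) / 0.4529 = 0.21985 / 0.4529 ≈ 0.4854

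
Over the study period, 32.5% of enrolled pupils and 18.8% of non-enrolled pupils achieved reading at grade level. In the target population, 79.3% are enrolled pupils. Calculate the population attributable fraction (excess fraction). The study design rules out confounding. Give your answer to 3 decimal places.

PAF ≈ 0.366

p₁ = 0.325, p₀ = 0.188.
Overall risk P(Y=1) = π·p₁ + (1−π)·p₀ = 0.793×0.325 + 0.207×0.188 = 0.29664.
Under exogeneity, PAF = [P(Y=1) − p₀] / P(Y=1).
PAF = (0.29664 − 0.188) / 0.29664 ≈ 0.3662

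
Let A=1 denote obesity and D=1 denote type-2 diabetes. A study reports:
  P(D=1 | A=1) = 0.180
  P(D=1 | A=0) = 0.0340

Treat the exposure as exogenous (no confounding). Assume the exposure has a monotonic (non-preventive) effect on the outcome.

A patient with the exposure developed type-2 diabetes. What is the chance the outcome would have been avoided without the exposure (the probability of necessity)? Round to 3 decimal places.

Let p₁ = 0.18, p₀ = 0.034.
Under exogeneity and monotonicity, PN = (p₁ − p₀) / p₁.
PN = (0.18 − 0.034) / 0.18 = 0.146 / 0.18 ≈ 0.8111

PN ≈ 0.811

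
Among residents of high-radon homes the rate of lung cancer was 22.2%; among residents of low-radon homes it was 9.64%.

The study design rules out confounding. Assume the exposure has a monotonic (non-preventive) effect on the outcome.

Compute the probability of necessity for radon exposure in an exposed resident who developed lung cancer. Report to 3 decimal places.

p₁ = 0.222, p₀ = 0.0964.
Under exogeneity and monotonicity, PN = (p₁ − p₀) / p₁.
PN = (0.222 − 0.0964) / 0.222 = 0.1256 / 0.222 ≈ 0.5658

PN ≈ 0.566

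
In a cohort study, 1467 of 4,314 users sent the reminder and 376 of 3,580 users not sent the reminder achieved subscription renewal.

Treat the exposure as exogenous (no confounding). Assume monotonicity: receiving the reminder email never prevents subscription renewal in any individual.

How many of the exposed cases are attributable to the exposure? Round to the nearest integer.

p₁ = P(outcome | exposed) = 1467/4314 = 0.34006
p₀ = P(outcome | unexposed) = 376/3580 = 0.10503
PN = (p₁ − p₀)/p₁ = (0.34006 − 0.10503) / 0.34006 ≈ 0.69114.
Attributable cases ≈ PN × (exposed cases) = 0.69114 × 1467 ≈ 1013.91.

about 1014 cases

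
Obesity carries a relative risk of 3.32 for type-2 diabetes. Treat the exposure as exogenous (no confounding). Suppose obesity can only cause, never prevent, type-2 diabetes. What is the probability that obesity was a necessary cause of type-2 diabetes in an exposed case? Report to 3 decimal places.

Under exogeneity and monotonicity, PN = (RR − 1) / RR = 1 − 1/RR.
PN = (3.32 − 1) / 3.32 = 2.32 / 3.32 ≈ 0.6988

PN ≈ 0.699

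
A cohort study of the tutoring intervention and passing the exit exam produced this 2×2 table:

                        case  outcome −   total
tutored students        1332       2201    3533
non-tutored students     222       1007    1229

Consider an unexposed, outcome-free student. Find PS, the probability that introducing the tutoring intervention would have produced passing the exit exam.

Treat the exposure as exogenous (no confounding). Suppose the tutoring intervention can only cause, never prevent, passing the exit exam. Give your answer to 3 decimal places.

p₁ = P(outcome | exposed) = 1332/3533 = 0.37702
p₀ = P(outcome | unexposed) = 222/1229 = 0.18063
Under exogeneity and monotonicity, PS = (p₁ − p₀) / (1 − p₀).
PS = (0.37702 − 0.18063) / (1 − 0.18063) = 0.19638 / 0.81937 ≈ 0.2397

PS ≈ 0.240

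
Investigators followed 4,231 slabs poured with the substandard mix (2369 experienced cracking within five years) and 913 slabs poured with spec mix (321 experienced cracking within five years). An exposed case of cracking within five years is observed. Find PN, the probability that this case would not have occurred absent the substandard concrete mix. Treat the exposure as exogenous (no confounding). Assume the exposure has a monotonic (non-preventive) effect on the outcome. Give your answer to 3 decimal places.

PN ≈ 0.372

p₁ = P(outcome | exposed) = 2369/4231 = 0.55991
p₀ = P(outcome | unexposed) = 321/913 = 0.35159
Under exogeneity and monotonicity, PN = (p₁ − p₀) / p₁.
PN = (0.55991 − 0.35159) / 0.55991 = 0.20833 / 0.55991 ≈ 0.3721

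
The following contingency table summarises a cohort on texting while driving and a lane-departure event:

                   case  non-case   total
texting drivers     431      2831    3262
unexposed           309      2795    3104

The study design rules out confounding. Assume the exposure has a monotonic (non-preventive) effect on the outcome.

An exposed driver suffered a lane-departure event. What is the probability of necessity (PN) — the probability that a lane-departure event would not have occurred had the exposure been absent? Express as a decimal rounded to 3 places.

PN ≈ 0.247

p₁ = P(outcome | exposed) = 431/3262 = 0.13213
p₀ = P(outcome | unexposed) = 309/3104 = 0.099549
Under exogeneity and monotonicity, PN = (p₁ − p₀)/p₁.
PN = (0.13213 − 0.099549) / 0.13213 ≈ 0.2466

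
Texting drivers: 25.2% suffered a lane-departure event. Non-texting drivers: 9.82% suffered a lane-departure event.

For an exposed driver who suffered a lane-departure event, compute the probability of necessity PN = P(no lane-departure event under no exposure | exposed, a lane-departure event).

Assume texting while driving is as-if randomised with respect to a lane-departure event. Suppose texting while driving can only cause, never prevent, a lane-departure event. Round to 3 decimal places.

p₁ = 0.252, p₀ = 0.0982.
Under exogeneity and monotonicity, PN = (p₁ − p₀) / p₁.
PN = (0.252 − 0.0982) / 0.252 = 0.1538 / 0.252 ≈ 0.6103

PN ≈ 0.610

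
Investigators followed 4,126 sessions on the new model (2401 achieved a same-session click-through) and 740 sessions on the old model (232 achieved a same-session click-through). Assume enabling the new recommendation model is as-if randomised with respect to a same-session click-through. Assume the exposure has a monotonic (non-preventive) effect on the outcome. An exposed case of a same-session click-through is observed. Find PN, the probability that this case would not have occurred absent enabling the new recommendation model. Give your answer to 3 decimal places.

PN ≈ 0.461

p₁ = P(outcome | exposed) = 2401/4126 = 0.58192
p₀ = P(outcome | unexposed) = 232/740 = 0.31351
Under exogeneity and monotonicity, PN = (p₁ − p₀) / p₁.
PN = (0.58192 − 0.31351) / 0.58192 = 0.26841 / 0.58192 ≈ 0.4612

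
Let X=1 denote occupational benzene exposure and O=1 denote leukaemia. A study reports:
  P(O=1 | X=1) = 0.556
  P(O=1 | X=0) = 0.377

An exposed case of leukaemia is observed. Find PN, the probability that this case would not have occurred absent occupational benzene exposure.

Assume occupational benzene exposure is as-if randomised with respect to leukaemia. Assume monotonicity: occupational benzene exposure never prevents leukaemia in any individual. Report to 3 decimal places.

Let p₁ = 0.556, p₀ = 0.377.
Under exogeneity and monotonicity, PN = (p₁ − p₀) / p₁.
PN = (0.556 − 0.377) / 0.556 = 0.179 / 0.556 ≈ 0.3219

PN ≈ 0.322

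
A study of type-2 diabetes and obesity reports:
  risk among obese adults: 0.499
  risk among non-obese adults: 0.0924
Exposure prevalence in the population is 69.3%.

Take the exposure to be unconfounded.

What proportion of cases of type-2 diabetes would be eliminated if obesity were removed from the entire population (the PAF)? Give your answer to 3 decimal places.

PAF ≈ 0.753

Let p₁ = 0.499, p₀ = 0.0924.
Overall risk P(Y=1) = π·p₁ + (1−π)·p₀ = 0.693×0.499 + 0.307×0.0924 = 0.37417.
Under exogeneity, PAF = [P(Y=1) − p₀] / P(Y=1).
PAF = (0.37417 − 0.0924) / 0.37417 ≈ 0.7531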